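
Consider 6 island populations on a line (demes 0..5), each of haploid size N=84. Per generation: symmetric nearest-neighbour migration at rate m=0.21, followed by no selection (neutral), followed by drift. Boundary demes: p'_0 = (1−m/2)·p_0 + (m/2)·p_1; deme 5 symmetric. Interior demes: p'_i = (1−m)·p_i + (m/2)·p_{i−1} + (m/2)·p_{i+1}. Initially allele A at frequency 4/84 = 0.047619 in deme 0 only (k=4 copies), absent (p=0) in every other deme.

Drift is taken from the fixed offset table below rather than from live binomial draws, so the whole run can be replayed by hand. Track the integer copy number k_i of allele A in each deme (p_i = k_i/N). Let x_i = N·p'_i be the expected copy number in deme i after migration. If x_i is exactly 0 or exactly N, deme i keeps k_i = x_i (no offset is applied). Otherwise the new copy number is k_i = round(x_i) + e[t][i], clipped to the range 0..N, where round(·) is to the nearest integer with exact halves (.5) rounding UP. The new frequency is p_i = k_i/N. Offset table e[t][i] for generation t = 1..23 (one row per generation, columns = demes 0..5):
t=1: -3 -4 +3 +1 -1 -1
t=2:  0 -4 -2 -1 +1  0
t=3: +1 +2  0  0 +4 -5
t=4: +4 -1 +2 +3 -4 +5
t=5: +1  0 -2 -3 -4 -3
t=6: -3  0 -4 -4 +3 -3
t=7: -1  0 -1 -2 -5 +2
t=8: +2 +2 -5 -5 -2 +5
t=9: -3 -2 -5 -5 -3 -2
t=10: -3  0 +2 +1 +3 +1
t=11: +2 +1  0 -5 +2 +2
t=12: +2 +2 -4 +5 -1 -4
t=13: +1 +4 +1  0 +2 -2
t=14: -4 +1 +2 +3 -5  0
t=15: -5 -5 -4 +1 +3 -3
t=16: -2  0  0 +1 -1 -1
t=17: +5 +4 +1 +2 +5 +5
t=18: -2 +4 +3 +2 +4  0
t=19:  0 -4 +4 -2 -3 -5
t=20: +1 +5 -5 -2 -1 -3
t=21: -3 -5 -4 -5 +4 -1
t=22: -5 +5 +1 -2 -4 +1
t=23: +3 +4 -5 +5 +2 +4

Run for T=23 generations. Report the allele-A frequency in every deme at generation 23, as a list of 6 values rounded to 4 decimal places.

[0.0476, 0.1429, 0.0000, 0.0714, 0.0595, 0.0714]

t=0: k=[4 0 0 0 0 0]
t=1: x=[3.5800 0.4200 0.0000 0.0000 0.0000 0.0000] k=[1 0 0 0 0 0]
t=2: x=[0.8950 0.1050 0.0000 0.0000 0.0000 0.0000] k=[1 0 0 0 0 0]
t=3: x=[0.8950 0.1050 0.0000 0.0000 0.0000 0.0000] k=[2 2 0 0 0 0]
t=4: x=[2.0000 1.7900 0.2100 0.0000 0.0000 0.0000] k=[6 1 2 0 0 0]
t=5: x=[5.4750 1.6300 1.6850 0.2100 0.0000 0.0000] k=[6 2 0 0 0 0]
t=6: x=[5.5800 2.2100 0.2100 0.0000 0.0000 0.0000] k=[3 2 0 0 0 0]
t=7: x=[2.8950 1.8950 0.2100 0.0000 0.0000 0.0000] k=[2 2 0 0 0 0]
t=8: x=[2.0000 1.7900 0.2100 0.0000 0.0000 0.0000] k=[4 4 0 0 0 0]
t=9: x=[4.0000 3.5800 0.4200 0.0000 0.0000 0.0000] k=[1 2 0 0 0 0]
t=10: x=[1.1050 1.6850 0.2100 0.0000 0.0000 0.0000] k=[0 2 2 0 0 0]
t=11: x=[0.2100 1.7900 1.7900 0.2100 0.0000 0.0000] k=[2 3 2 0 0 0]
t=12: x=[2.1050 2.7900 1.8950 0.2100 0.0000 0.0000] k=[4 5 0 5 0 0]
t=13: x=[4.1050 4.3700 1.0500 3.9500 0.5250 0.0000] k=[5 8 2 4 3 0]
t=14: x=[5.3150 7.0550 2.8400 3.6850 2.7900 0.3150] k=[1 8 5 7 0 0]
t=15: x=[1.7350 6.9500 5.5250 6.0550 0.7350 0.0000] k=[0 2 2 7 4 0]
t=16: x=[0.2100 1.7900 2.5250 6.1600 3.8950 0.4200] k=[0 2 3 7 3 0]
t=17: x=[0.2100 1.8950 3.3150 6.1600 3.1050 0.3150] k=[5 6 4 8 8 5]
t=18: x=[5.1050 5.6850 4.6300 7.5800 7.6850 5.3150] k=[3 10 8 10 12 5]
t=19: x=[3.7350 9.0550 8.4200 10.0000 11.0550 5.7350] k=[4 5 12 8 8 1]
t=20: x=[4.1050 5.6300 10.8450 8.4200 7.2650 1.7350] k=[5 11 6 6 6 0]
t=21: x=[5.6300 9.8450 6.5250 6.0000 5.3700 0.6300] k=[3 5 3 1 9 0]
t=22: x=[3.2100 4.5800 3.0000 2.0500 7.2150 0.9450] k=[0 10 4 0 3 2]
t=23: x=[1.0500 8.3200 4.2100 0.7350 2.5800 2.1050] k=[4 12 0 6 5 6]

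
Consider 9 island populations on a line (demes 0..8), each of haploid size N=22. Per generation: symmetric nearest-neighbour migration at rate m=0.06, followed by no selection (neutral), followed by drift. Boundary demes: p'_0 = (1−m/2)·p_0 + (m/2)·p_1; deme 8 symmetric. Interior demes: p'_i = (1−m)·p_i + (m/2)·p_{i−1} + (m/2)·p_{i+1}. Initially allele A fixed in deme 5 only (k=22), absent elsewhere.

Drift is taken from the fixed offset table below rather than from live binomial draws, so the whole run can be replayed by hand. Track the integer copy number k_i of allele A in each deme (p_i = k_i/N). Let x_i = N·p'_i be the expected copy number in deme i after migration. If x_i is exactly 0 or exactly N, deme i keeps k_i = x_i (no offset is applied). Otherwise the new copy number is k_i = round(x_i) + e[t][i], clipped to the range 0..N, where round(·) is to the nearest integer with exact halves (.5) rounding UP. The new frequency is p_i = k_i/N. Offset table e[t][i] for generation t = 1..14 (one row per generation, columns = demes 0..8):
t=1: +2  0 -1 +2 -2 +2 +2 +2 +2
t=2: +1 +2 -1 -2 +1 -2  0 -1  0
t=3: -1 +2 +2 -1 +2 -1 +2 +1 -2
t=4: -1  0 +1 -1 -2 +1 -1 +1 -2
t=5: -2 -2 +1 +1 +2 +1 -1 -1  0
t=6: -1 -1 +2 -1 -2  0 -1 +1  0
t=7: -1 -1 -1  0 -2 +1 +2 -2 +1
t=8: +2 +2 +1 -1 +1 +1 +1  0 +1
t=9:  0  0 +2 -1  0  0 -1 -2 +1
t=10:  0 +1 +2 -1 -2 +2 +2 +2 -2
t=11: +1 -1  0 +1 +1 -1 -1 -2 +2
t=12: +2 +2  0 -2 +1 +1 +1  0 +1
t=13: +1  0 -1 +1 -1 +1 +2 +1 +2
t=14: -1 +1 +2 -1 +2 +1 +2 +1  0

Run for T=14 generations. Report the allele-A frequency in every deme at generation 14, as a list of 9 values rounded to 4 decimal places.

[0.1364, 0.2273, 0.3182, 0.0000, 0.1364, 0.6364, 0.4545, 0.0909, 0.2727]

t=0: k=[0 0 0 0 0 22 0 0 0]
t=1: x=[0.0000 0.0000 0.0000 0.0000 0.6600 20.6800 0.6600 0.0000 0.0000] k=[0 0 0 0 0 22 3 0 0]
t=2: x=[0.0000 0.0000 0.0000 0.0000 0.6600 20.7700 3.4800 0.0900 0.0000] k=[0 0 0 0 2 19 3 0 0]
t=3: x=[0.0000 0.0000 0.0000 0.0600 2.4500 18.0100 3.3900 0.0900 0.0000] k=[0 0 0 0 4 17 5 1 0]
t=4: x=[0.0000 0.0000 0.0000 0.1200 4.2700 16.2500 5.2400 1.0900 0.0300] k=[0 0 0 0 2 17 4 2 0]
t=5: x=[0.0000 0.0000 0.0000 0.0600 2.3900 16.1600 4.3300 2.0000 0.0600] k=[0 0 0 1 4 17 3 1 0]
t=6: x=[0.0000 0.0000 0.0300 1.0600 4.3000 16.1900 3.3600 1.0300 0.0300] k=[0 0 2 0 2 16 2 2 0]
t=7: x=[0.0000 0.0600 1.8800 0.1200 2.3600 15.1600 2.4200 1.9400 0.0600] k=[0 0 1 0 0 16 4 0 1]
t=8: x=[0.0000 0.0300 0.9400 0.0300 0.4800 15.1600 4.2400 0.1500 0.9700] k=[0 2 2 0 1 16 5 0 2]
t=9: x=[0.0600 1.9400 1.9400 0.0900 1.4200 15.2200 5.1800 0.2100 1.9400] k=[0 2 4 0 1 15 4 0 3]
t=10: x=[0.0600 2.0000 3.8200 0.1500 1.3900 14.2500 4.2100 0.2100 2.9100] k=[0 3 6 0 0 16 6 2 1]
t=11: x=[0.0900 3.0000 5.7300 0.1800 0.4800 15.2200 6.1800 2.0900 1.0300] k=[1 2 6 1 1 14 5 0 3]
t=12: x=[1.0300 2.0900 5.7300 1.1500 1.3900 13.3400 5.1200 0.2400 2.9100] k=[3 4 6 0 2 14 6 0 4]
t=13: x=[3.0300 4.0300 5.7600 0.2400 2.3000 13.4000 6.0600 0.3000 3.8800] k=[4 4 5 1 1 14 8 1 6]
t=14: x=[4.0000 4.0300 4.8500 1.1200 1.3900 13.4300 7.9700 1.3600 5.8500] k=[3 5 7 0 3 14 10 2 6]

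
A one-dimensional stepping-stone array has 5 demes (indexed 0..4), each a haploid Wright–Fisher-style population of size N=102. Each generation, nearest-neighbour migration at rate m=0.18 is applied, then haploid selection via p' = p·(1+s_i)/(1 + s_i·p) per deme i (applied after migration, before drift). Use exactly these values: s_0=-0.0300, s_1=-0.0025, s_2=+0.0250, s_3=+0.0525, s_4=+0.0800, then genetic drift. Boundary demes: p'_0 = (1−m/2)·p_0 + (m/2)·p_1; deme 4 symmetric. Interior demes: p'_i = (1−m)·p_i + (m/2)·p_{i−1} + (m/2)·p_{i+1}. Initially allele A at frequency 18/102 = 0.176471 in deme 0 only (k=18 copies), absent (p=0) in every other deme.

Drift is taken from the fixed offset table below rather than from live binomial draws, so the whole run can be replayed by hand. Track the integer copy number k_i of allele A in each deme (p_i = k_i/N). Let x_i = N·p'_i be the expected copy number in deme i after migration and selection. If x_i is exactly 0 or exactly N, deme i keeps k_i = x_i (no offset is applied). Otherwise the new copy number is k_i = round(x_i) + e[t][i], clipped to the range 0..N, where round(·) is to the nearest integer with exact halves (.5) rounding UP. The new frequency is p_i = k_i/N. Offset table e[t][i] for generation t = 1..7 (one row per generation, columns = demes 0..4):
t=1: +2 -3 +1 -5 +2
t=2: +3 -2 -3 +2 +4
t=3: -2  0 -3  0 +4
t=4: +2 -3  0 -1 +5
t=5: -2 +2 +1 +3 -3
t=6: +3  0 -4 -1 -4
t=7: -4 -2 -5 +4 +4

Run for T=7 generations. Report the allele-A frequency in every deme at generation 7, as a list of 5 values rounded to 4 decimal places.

t=0: k=[18 0 0 0 0]
t=1: x=[15.9655 1.6160 0.0000 0.0000 0.0000] k=[18 0 0 0 0]
t=2: x=[15.9655 1.6160 0.0000 0.0000 0.0000] k=[19 0 0 0 0]
t=3: x=[16.8570 1.7058 0.0000 0.0000 0.0000] k=[15 2 0 0 0]
t=4: x=[13.4699 2.9827 0.1845 0.0000 0.0000] k=[15 0 0 0 0]
t=5: x=[13.2939 1.3467 0.0000 0.0000 0.0000] k=[11 3 0 0 0]
t=6: x=[10.0018 3.4417 0.2767 0.0000 0.0000] k=[13 3 0 0 0]
t=7: x=[11.7789 3.6212 0.2767 0.0000 0.0000] k=[8 2 0 0 0]

[0.0784, 0.0196, 0.0000, 0.0000, 0.0000]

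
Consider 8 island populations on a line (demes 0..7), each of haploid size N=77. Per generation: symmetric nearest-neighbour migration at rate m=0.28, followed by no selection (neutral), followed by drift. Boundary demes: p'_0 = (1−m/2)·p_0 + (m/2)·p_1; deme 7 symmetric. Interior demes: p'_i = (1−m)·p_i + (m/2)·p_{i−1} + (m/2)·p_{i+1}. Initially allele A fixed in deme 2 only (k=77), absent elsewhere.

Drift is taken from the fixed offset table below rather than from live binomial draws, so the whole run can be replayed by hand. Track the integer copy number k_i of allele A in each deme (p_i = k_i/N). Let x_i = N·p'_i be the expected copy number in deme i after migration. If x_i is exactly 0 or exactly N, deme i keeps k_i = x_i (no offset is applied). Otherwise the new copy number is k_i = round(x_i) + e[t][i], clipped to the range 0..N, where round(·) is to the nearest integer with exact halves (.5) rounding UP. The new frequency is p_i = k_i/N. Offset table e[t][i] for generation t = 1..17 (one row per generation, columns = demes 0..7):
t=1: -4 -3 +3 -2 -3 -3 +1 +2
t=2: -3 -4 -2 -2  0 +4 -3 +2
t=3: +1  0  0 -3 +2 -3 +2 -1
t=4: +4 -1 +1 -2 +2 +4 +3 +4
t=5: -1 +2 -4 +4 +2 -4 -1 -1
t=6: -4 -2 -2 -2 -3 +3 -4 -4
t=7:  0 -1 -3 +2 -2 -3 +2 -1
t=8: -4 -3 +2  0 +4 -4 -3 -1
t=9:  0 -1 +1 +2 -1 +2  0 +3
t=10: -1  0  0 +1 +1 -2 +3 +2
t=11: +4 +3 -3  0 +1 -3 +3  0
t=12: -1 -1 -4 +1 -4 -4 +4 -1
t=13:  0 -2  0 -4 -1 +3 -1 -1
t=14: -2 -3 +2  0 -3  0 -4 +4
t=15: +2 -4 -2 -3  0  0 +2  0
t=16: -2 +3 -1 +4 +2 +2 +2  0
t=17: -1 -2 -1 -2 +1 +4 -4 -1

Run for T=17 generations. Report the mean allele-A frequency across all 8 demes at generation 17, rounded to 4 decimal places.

t=0: k=[0 0 77 0 0 0 0 0]
t=1: x=[0.0000 10.7800 55.4400 10.7800 0.0000 0.0000 0.0000 0.0000] k=[0 8 58 9 0 0 0 0]
t=2: x=[1.1200 13.8800 44.1400 14.6000 1.2600 0.0000 0.0000 0.0000] k=[0 10 42 13 1 0 0 0]
t=3: x=[1.4000 13.0800 33.4600 15.3800 2.5400 0.1400 0.0000 0.0000] k=[2 13 33 12 5 0 0 0]
t=4: x=[3.5400 14.2600 27.2600 13.9600 5.2800 0.7000 0.0000 0.0000] k=[8 13 28 12 7 5 0 0]
t=5: x=[8.7000 14.4000 23.6600 13.5400 7.4200 4.5800 0.7000 0.0000] k=[8 16 20 18 9 1 0 0]
t=6: x=[9.1200 15.4400 19.1600 17.0200 9.1400 1.9800 0.1400 0.0000] k=[5 13 17 15 6 5 0 0]
t=7: x=[6.1200 12.4400 16.1600 14.0200 7.1200 4.4400 0.7000 0.0000] k=[6 11 13 16 5 1 3 0]
t=8: x=[6.7000 10.5800 13.1400 14.0400 5.9800 1.8400 2.3000 0.4200] k=[3 8 15 14 10 0 0 0]
t=9: x=[3.7000 8.2800 13.8800 13.5800 9.1600 1.4000 0.0000 0.0000] k=[4 7 15 16 8 3 0 0]
t=10: x=[4.4200 7.7000 14.0200 14.7400 8.4200 3.2800 0.4200 0.0000] k=[3 8 14 16 9 1 3 0]
t=11: x=[3.7000 8.1400 13.4400 14.7400 8.8600 2.4000 2.3000 0.4200] k=[8 11 10 15 10 0 5 0]
t=12: x=[8.4200 10.4400 10.8400 13.6000 9.3000 2.1000 3.6000 0.7000] k=[7 9 7 15 5 0 8 0]
t=13: x=[7.2800 8.4400 8.4000 12.4800 5.7000 1.8200 5.7600 1.1200] k=[7 6 8 8 5 5 5 0]
t=14: x=[6.8600 6.4200 7.7200 7.5800 5.4200 5.0000 4.3000 0.7000] k=[5 3 10 8 2 5 0 5]
t=15: x=[4.7200 4.2600 8.7400 7.4400 3.2600 3.8800 1.4000 4.3000] k=[7 0 7 4 3 4 3 4]
t=16: x=[6.0200 1.9600 5.6000 4.2800 3.2800 3.7200 3.2800 3.8600] k=[4 5 5 8 5 6 5 4]
t=17: x=[4.1400 4.8600 5.4200 7.1600 5.5600 5.7200 5.0000 4.1400] k=[3 3 4 5 7 10 1 3]

0.0584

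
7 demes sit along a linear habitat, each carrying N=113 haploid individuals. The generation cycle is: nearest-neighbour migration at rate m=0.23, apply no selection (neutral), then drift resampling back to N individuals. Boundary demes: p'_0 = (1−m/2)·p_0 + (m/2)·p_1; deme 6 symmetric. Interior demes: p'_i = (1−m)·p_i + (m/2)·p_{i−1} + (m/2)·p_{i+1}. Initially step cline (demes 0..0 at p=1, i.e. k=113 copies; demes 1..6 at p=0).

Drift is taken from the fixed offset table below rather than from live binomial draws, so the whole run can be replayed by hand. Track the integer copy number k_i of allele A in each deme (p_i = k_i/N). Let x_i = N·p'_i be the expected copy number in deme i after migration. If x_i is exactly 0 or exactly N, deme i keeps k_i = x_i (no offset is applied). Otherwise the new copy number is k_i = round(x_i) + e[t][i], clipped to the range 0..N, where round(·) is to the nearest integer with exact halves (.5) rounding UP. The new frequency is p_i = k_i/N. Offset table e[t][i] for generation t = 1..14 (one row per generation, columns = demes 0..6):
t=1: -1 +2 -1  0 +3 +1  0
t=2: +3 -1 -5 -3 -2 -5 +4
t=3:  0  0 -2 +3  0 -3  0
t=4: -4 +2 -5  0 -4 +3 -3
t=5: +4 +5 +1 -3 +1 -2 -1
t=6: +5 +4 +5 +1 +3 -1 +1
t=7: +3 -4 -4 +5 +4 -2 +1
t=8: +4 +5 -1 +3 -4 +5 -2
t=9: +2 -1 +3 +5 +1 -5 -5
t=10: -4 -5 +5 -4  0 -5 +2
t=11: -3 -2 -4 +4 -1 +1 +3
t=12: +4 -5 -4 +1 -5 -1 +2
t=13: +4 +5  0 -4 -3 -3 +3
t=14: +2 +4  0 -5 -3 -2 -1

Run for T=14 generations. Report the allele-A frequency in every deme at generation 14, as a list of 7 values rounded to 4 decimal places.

t=0: k=[113 0 0 0 0 0 0]
t=1: x=[100.0050 12.9950 0.0000 0.0000 0.0000 0.0000 0.0000] k=[99 15 0 0 0 0 0]
t=2: x=[89.3400 22.9350 1.7250 0.0000 0.0000 0.0000 0.0000] k=[92 22 0 0 0 0 0]
t=3: x=[83.9500 27.5200 2.5300 0.0000 0.0000 0.0000 0.0000] k=[84 28 1 0 0 0 0]
t=4: x=[77.5600 31.3350 3.9900 0.1150 0.0000 0.0000 0.0000] k=[74 33 0 0 0 0 0]
t=5: x=[69.2850 33.9200 3.7950 0.0000 0.0000 0.0000 0.0000] k=[73 39 5 0 0 0 0]
t=6: x=[69.0900 39.0000 8.3350 0.5750 0.0000 0.0000 0.0000] k=[74 43 13 2 0 0 0]
t=7: x=[70.4350 43.1150 15.1850 3.0350 0.2300 0.0000 0.0000] k=[73 39 11 8 4 0 0]
t=8: x=[69.0900 39.6900 13.8750 7.8850 4.0000 0.4600 0.0000] k=[73 45 13 11 0 5 0]
t=9: x=[69.7800 44.5400 16.4500 9.9650 1.8400 3.8500 0.5750] k=[72 44 19 15 3 0 0]
t=10: x=[68.7800 44.3450 21.4150 14.0800 4.0350 0.3450 0.0000] k=[65 39 26 10 4 0 0]
t=11: x=[62.0100 40.4950 25.6550 11.1500 4.2300 0.4600 0.0000] k=[59 38 22 15 3 1 0]
t=12: x=[56.5850 38.5750 23.0350 14.4250 4.1500 1.1150 0.1150] k=[61 34 19 15 0 0 2]
t=13: x=[57.8950 35.3800 20.2650 13.7350 1.7250 0.2300 1.7700] k=[62 40 20 10 0 0 5]
t=14: x=[59.4700 40.2300 21.1500 10.0000 1.1500 0.5750 4.4250] k=[61 44 21 5 0 0 3]

[0.5398, 0.3894, 0.1858, 0.0442, 0.0000, 0.0000, 0.0265]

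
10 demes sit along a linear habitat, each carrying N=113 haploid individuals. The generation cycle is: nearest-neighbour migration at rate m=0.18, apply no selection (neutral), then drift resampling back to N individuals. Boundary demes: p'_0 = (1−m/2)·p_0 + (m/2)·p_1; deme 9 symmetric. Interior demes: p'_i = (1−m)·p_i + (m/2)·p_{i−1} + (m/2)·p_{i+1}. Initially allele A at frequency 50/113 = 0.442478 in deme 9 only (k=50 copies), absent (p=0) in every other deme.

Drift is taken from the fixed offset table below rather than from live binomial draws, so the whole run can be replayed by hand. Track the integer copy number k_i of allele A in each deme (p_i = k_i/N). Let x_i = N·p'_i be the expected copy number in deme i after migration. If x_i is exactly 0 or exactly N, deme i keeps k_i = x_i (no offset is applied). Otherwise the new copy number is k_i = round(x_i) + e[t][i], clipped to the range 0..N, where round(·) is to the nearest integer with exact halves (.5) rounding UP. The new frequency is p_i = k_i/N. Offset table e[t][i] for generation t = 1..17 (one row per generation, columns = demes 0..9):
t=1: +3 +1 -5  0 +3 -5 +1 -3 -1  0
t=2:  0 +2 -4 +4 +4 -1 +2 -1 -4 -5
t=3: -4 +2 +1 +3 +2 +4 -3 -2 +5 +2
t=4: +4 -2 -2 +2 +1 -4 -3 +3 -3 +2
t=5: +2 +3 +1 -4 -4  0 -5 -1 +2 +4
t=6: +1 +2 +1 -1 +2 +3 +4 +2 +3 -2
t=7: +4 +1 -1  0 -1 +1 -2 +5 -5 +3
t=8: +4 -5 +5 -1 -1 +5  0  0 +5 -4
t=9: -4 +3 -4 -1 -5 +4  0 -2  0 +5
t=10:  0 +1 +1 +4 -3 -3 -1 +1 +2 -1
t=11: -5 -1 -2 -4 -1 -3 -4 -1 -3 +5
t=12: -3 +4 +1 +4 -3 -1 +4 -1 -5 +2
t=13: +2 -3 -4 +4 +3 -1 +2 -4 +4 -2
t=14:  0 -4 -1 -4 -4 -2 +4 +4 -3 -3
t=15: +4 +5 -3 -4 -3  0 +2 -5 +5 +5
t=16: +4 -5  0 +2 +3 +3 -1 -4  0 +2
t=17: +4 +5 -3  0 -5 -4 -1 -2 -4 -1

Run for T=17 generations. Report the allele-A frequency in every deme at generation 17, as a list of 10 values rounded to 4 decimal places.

t=0: k=[0 0 0 0 0 0 0 0 0 50]
t=1: x=[0.0000 0.0000 0.0000 0.0000 0.0000 0.0000 0.0000 0.0000 4.5000 45.5000] k=[0 0 0 0 0 0 0 0 4 46]
t=2: x=[0.0000 0.0000 0.0000 0.0000 0.0000 0.0000 0.0000 0.3600 7.4200 42.2200] k=[0 0 0 0 0 0 0 0 3 37]
t=3: x=[0.0000 0.0000 0.0000 0.0000 0.0000 0.0000 0.0000 0.2700 5.7900 33.9400] k=[0 0 0 0 0 0 0 0 11 36]
t=4: x=[0.0000 0.0000 0.0000 0.0000 0.0000 0.0000 0.0000 0.9900 12.2600 33.7500] k=[0 0 0 0 0 0 0 4 9 36]
t=5: x=[0.0000 0.0000 0.0000 0.0000 0.0000 0.0000 0.3600 4.0900 10.9800 33.5700] k=[0 0 0 0 0 0 0 3 13 38]
t=6: x=[0.0000 0.0000 0.0000 0.0000 0.0000 0.0000 0.2700 3.6300 14.3500 35.7500] k=[0 0 0 0 0 0 4 6 17 34]
t=7: x=[0.0000 0.0000 0.0000 0.0000 0.0000 0.3600 3.8200 6.8100 17.5400 32.4700] k=[0 0 0 0 0 1 2 12 13 35]
t=8: x=[0.0000 0.0000 0.0000 0.0000 0.0900 1.0000 2.8100 11.1900 14.8900 33.0200] k=[0 0 0 0 0 6 3 11 20 29]
t=9: x=[0.0000 0.0000 0.0000 0.0000 0.5400 5.1900 3.9900 11.0900 20.0000 28.1900] k=[0 0 0 0 0 9 4 9 20 33]
t=10: x=[0.0000 0.0000 0.0000 0.0000 0.8100 7.7400 4.9000 9.5400 20.1800 31.8300] k=[0 0 0 0 0 5 4 11 22 31]
t=11: x=[0.0000 0.0000 0.0000 0.0000 0.4500 4.4600 4.7200 11.3600 21.8200 30.1900] k=[0 0 0 0 0 1 1 10 19 35]
t=12: x=[0.0000 0.0000 0.0000 0.0000 0.0900 0.9100 1.8100 10.0000 19.6300 33.5600] k=[0 0 0 0 0 0 6 9 15 36]
t=13: x=[0.0000 0.0000 0.0000 0.0000 0.0000 0.5400 5.7300 9.2700 16.3500 34.1100] k=[0 0 0 0 0 0 8 5 20 32]
t=14: x=[0.0000 0.0000 0.0000 0.0000 0.0000 0.7200 7.0100 6.6200 19.7300 30.9200] k=[0 0 0 0 0 0 11 11 17 28]
t=15: x=[0.0000 0.0000 0.0000 0.0000 0.0000 0.9900 10.0100 11.5400 17.4500 27.0100] k=[0 0 0 0 0 1 12 7 22 32]
t=16: x=[0.0000 0.0000 0.0000 0.0000 0.0900 1.9000 10.5600 8.8000 21.5500 31.1000] k=[0 0 0 0 3 5 10 5 22 33]
t=17: x=[0.0000 0.0000 0.0000 0.2700 2.9100 5.2700 9.1000 6.9800 21.4600 32.0100] k=[0 0 0 0 0 1 8 5 17 31]

[0.0000, 0.0000, 0.0000, 0.0000, 0.0000, 0.0088, 0.0708, 0.0442, 0.1504, 0.2743]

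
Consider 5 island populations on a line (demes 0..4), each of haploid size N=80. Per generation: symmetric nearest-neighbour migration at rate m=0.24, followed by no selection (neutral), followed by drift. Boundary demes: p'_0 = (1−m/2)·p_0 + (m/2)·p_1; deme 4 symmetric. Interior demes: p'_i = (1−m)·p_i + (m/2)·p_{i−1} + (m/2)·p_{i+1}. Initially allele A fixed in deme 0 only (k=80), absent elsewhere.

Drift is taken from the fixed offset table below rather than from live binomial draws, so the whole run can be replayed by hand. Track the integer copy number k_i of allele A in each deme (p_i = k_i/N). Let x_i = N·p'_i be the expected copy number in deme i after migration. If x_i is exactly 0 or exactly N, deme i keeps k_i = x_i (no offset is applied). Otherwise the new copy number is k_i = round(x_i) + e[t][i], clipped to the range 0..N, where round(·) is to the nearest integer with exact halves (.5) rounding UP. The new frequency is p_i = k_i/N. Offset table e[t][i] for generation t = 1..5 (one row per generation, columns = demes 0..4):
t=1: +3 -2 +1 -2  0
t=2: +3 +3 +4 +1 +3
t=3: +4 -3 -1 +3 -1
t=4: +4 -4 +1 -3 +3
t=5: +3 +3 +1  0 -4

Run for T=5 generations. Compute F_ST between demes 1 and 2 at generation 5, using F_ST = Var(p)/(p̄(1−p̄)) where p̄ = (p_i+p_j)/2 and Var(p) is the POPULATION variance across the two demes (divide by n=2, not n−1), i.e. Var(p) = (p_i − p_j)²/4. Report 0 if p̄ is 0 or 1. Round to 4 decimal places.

0.0661

t=0: k=[80 0 0 0 0]
t=1: x=[70.4000 9.6000 0.0000 0.0000 0.0000] k=[73 8 0 0 0]
t=2: x=[65.2000 14.8400 0.9600 0.0000 0.0000] k=[68 18 5 0 0]
t=3: x=[62.0000 22.4400 5.9600 0.6000 0.0000] k=[66 19 5 4 0]
t=4: x=[60.3600 22.9600 6.5600 3.6400 0.4800] k=[64 19 8 1 3]
t=5: x=[58.6000 23.0800 8.4800 2.0800 2.7600] k=[62 26 9 2 0]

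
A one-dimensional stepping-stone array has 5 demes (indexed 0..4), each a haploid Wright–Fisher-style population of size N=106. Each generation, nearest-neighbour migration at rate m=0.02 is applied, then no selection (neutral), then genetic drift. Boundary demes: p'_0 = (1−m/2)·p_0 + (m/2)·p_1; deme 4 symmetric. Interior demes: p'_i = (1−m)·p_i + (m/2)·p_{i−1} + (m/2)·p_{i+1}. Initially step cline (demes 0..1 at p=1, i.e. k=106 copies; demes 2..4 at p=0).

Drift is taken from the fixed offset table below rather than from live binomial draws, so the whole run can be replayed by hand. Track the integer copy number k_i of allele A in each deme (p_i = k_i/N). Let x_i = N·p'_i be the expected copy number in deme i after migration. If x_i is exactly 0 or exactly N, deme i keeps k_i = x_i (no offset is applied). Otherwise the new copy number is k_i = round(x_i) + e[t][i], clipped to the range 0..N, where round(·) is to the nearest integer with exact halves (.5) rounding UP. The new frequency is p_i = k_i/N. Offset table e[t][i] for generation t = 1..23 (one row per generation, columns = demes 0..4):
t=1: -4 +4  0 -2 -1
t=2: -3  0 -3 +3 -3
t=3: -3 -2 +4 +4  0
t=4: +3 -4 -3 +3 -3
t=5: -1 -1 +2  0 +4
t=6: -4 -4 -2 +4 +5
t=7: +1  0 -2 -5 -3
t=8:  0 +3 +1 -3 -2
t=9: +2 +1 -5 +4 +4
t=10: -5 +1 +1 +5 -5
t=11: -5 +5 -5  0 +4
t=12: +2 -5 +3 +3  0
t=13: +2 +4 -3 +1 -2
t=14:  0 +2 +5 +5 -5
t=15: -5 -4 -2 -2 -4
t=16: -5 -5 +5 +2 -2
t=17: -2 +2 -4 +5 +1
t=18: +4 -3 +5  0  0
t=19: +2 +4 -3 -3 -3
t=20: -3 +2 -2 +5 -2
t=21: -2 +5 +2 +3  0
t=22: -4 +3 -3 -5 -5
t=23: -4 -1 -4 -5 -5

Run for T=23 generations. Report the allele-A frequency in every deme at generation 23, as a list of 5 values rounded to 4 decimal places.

t=0: k=[106 106 0 0 0]
t=1: x=[106.0000 104.9400 1.0600 0.0000 0.0000] k=[106 106 1 0 0]
t=2: x=[106.0000 104.9500 2.0400 0.0100 0.0000] k=[106 105 0 3 0]
t=3: x=[105.9900 103.9600 1.0800 2.9400 0.0300] k=[103 102 5 7 0]
t=4: x=[102.9900 101.0400 5.9900 6.9100 0.0700] k=[106 97 3 10 0]
t=5: x=[105.9100 96.1500 4.0100 9.8300 0.1000] k=[105 95 6 10 4]
t=6: x=[104.9000 94.2100 6.9300 9.9000 4.0600] k=[101 90 5 14 9]
t=7: x=[100.8900 89.2600 5.9400 13.8600 9.0500] k=[102 89 4 9 6]
t=8: x=[101.8700 88.2800 4.9000 8.9200 6.0300] k=[102 91 6 6 4]
t=9: x=[101.8900 90.2600 6.8500 5.9800 4.0200] k=[104 91 2 10 8]
t=10: x=[103.8700 90.2400 2.9700 9.9000 8.0200] k=[99 91 4 15 3]
t=11: x=[98.9200 90.2100 4.9800 14.7700 3.1200] k=[94 95 0 15 7]
t=12: x=[94.0100 94.0400 1.1000 14.7700 7.0800] k=[96 89 4 18 7]
t=13: x=[95.9300 88.2200 4.9900 17.7500 7.1100] k=[98 92 2 19 5]
t=14: x=[97.9400 91.1600 3.0700 18.6900 5.1400] k=[98 93 8 24 0]
t=15: x=[97.9500 92.2000 9.0100 23.6000 0.2400] k=[93 88 7 22 0]
t=16: x=[92.9500 87.2400 7.9600 21.6300 0.2200] k=[88 82 13 24 0]
t=17: x=[87.9400 81.3700 13.8000 23.6500 0.2400] k=[86 83 10 29 1]
t=18: x=[85.9700 82.3000 10.9200 28.5300 1.2800] k=[90 79 16 29 1]
t=19: x=[89.8900 78.4800 16.7600 28.5900 1.2800] k=[92 82 14 26 0]
t=20: x=[91.9000 81.4200 14.8000 25.6200 0.2600] k=[89 83 13 31 0]
t=21: x=[88.9400 82.3600 13.8800 30.5100 0.3100] k=[87 87 16 34 0]
t=22: x=[87.0000 86.2900 16.8900 33.4800 0.3400] k=[83 89 14 28 0]
t=23: x=[83.0600 88.1900 14.8900 27.5800 0.2800] k=[79 87 11 23 0]

[0.7453, 0.8208, 0.1038, 0.2170, 0.0000]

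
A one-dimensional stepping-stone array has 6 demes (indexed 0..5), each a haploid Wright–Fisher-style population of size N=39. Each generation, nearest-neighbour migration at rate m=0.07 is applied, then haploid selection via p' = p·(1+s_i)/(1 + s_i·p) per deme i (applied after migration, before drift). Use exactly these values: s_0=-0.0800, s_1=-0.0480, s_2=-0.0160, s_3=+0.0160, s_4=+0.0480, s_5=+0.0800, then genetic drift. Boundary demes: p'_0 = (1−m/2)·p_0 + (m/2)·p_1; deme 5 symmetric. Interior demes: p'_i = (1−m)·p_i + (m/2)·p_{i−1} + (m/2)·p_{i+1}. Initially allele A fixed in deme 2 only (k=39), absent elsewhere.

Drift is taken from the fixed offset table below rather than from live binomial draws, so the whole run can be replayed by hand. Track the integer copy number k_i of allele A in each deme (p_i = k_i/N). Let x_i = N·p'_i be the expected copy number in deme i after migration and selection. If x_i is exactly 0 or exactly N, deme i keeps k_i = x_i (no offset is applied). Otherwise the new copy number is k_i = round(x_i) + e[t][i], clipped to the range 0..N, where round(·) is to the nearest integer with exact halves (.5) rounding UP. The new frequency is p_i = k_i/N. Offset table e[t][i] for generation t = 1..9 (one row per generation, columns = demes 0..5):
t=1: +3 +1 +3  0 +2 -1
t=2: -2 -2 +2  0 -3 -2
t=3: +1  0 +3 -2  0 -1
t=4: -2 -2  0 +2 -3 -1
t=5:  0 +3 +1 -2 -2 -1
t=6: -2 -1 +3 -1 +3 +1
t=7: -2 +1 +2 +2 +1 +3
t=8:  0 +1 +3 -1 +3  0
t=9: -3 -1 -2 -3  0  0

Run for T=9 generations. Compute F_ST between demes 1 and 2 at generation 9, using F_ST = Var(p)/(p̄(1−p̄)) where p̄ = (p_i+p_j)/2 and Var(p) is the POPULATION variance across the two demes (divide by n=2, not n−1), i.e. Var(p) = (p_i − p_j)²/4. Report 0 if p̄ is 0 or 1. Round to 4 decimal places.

t=0: k=[0 0 39 0 0 0]
t=1: x=[0.0000 1.3017 36.2288 1.3861 0.0000 0.0000] k=[0 2 39 1 0 0]
t=2: x=[0.0644 3.0824 36.3352 2.3295 0.0367 0.0000] k=[0 1 38 2 0 0]
t=3: x=[0.0322 2.1575 35.3925 3.2368 0.0734 0.0000] k=[1 2 38 1 0 0]
t=4: x=[0.9542 3.0824 35.3925 2.2940 0.0367 0.0000] k=[0 1 35 4 0 0]
t=5: x=[0.0322 2.0570 32.6396 5.0139 0.1467 0.0000] k=[0 5 34 3 0 0]
t=6: x=[0.1611 5.5999 31.8058 4.0371 0.1100 0.0000] k=[0 5 35 3 3 0]
t=7: x=[0.1611 5.6337 32.7458 4.1789 3.0232 0.1134] k=[0 7 35 6 4 3]
t=8: x=[0.2255 7.4345 32.9227 7.0361 4.2078 3.2575] k=[0 8 36 6 7 3]
t=9: x=[0.2577 8.3720 33.8989 7.1775 7.0930 3.3695] k=[0 7 32 4 7 3]

0.4109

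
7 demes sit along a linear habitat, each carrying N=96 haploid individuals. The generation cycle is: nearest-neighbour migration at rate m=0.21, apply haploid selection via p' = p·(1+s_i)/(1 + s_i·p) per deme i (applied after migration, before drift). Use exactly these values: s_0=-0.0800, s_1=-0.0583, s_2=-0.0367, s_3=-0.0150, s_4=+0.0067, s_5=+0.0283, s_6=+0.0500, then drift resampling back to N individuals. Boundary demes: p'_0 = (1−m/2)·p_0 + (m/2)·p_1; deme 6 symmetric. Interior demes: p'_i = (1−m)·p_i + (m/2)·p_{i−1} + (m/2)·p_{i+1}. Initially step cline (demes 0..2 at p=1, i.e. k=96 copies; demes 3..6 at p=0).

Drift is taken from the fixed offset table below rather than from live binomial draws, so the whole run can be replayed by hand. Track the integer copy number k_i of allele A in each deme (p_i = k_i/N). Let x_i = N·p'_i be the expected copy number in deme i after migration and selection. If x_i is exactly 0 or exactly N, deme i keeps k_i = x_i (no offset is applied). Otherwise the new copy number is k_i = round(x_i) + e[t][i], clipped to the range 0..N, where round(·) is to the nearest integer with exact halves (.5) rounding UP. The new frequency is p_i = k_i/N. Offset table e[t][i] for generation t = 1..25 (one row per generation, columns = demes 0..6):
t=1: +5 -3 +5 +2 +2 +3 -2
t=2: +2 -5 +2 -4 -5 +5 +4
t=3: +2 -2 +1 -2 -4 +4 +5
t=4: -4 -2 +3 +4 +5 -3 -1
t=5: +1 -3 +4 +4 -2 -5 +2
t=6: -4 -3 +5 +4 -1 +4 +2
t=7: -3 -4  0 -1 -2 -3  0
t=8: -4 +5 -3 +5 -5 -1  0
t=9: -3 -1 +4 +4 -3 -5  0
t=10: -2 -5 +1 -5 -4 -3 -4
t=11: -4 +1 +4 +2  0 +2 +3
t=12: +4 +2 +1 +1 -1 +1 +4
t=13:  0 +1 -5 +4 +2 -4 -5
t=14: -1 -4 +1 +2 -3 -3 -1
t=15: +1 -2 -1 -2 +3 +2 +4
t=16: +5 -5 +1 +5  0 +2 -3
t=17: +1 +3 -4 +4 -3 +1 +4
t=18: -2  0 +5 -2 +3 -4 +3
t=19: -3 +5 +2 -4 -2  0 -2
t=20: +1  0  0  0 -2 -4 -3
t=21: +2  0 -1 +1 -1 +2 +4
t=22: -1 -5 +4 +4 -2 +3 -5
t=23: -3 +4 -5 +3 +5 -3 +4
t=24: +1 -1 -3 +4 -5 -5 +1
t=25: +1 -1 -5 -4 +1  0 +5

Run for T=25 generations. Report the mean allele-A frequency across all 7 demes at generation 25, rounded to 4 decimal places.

t=0: k=[96 96 96 0 0 0 0]
t=1: x=[96.0000 96.0000 85.5777 9.9445 0.0000 0.0000 0.0000] k=[96 96 91 12 0 0 0]
t=2: x=[96.0000 95.4427 82.8103 18.8054 1.2683 0.0000 0.0000] k=[96 90 85 15 0 0 0]
t=3: x=[95.3156 89.7638 77.6259 20.5300 1.5854 0.0000 0.0000] k=[96 88 79 19 0 0 0]
t=4: x=[95.0877 87.4380 72.9974 23.0393 2.0081 0.0000 0.0000] k=[91 85 76 27 7 0 0]
t=5: x=[89.9115 84.0715 71.1170 29.7339 8.4161 0.7556 0.0000] k=[91 81 75 34 6 0 0]
t=6: x=[89.4598 80.6616 70.6333 35.0281 8.3608 0.6477 0.0000] k=[85 78 76 39 7 5 0]
t=7: x=[83.3787 77.6499 71.6518 39.1741 10.2108 4.8109 0.5511] k=[80 74 72 38 8 2 1]
t=8: x=[78.1922 73.3985 67.9027 38.0723 10.5827 2.5945 1.1596] k=[74 78 65 43 6 2 1]
t=9: x=[72.9932 75.2548 63.2531 41.0695 9.5221 2.3789 1.1596] k=[70 74 67 45 7 0 1]
t=10: x=[68.8253 71.7733 64.6407 42.9610 10.3163 0.8636 0.9393] k=[67 67 66 38 6 0 0]
t=11: x=[65.2851 65.6625 62.3525 37.2349 8.7831 0.6477 0.0000] k=[61 67 66 39 9 3 0]
t=12: x=[59.7692 65.0182 62.4587 38.3365 11.5879 3.4055 0.3307] k=[64 67 63 39 11 4 4]
t=13: x=[62.5206 65.0182 60.0633 38.2318 13.2812 4.8622 4.1913] k=[63 66 55 42 15 1 0]
t=14: x=[61.4944 63.2464 53.9084 40.1765 16.4559 2.4302 0.1102] k=[60 59 55 42 13 0 0]
t=15: x=[57.9982 57.3060 53.1699 39.9670 14.7632 1.4031 0.0000] k=[59 55 52 38 18 3 0]
t=16: x=[56.6595 53.6891 49.9499 37.0256 18.6250 4.3751 0.3307] k=[62 49 51 42 19 6 0]
t=17: x=[58.7529 49.1356 48.9484 40.1765 20.1561 6.9119 0.6613] k=[60 52 45 44 17 8 5]
t=18: x=[57.2496 50.6706 44.7357 40.9148 18.9915 8.8517 5.5653] k=[55 51 50 39 22 5 9]
t=19: x=[52.6063 49.8777 48.0528 38.0224 22.1134 7.3932 8.9689] k=[50 55 50 34 20 7 7]
t=20: x=[48.5262 52.5256 47.9477 33.8779 20.2113 8.5806 7.3233] k=[50 53 48 34 18 5 4]
t=21: x=[48.3156 50.7259 46.1584 33.4598 18.4142 6.4253 4.3011] k=[50 51 45 34 17 8 8]
t=22: x=[48.1052 48.8250 43.5838 33.0417 17.9372 9.1740 8.3651] k=[47 44 48 37 16 12 3]
t=23: x=[44.6888 43.3034 45.5293 35.6108 17.8820 11.7600 4.1338] k=[42 47 41 39 23 9 8]
t=24: x=[40.5604 44.4086 40.5418 37.1851 23.3277 10.6259 8.4745] k=[42 43 38 41 18 6 9]
t=25: x=[40.1452 40.9536 37.9785 37.9227 19.2576 7.7720 9.0782] k=[41 40 33 34 20 8 14]

0.2827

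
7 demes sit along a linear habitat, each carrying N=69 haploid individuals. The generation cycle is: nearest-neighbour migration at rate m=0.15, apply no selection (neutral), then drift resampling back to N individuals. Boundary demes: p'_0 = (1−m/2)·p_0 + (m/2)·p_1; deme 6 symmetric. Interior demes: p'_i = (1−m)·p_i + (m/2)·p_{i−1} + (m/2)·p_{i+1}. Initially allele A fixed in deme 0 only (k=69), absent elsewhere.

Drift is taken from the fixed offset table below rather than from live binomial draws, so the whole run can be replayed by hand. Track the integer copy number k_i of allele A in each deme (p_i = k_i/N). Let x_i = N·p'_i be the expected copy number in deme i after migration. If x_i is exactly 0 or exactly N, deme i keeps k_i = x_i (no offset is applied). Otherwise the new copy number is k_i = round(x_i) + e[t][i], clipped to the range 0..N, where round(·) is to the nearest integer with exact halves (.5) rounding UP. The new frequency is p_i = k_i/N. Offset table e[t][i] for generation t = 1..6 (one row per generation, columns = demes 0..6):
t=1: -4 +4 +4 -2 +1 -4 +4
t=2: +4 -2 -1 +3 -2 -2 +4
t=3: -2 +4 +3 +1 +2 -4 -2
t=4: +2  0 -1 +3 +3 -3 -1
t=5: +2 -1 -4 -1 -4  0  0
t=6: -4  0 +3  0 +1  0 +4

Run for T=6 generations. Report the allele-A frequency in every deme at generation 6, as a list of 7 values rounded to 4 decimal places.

[0.6667, 0.2899, 0.0725, 0.0290, 0.0145, 0.0000, 0.0000]

t=0: k=[69 0 0 0 0 0 0]
t=1: x=[63.8250 5.1750 0.0000 0.0000 0.0000 0.0000 0.0000] k=[60 9 0 0 0 0 0]
t=2: x=[56.1750 12.1500 0.6750 0.0000 0.0000 0.0000 0.0000] k=[60 10 0 0 0 0 0]
t=3: x=[56.2500 13.0000 0.7500 0.0000 0.0000 0.0000 0.0000] k=[54 17 4 0 0 0 0]
t=4: x=[51.2250 18.8000 4.6750 0.3000 0.0000 0.0000 0.0000] k=[53 19 4 3 0 0 0]
t=5: x=[50.4500 20.4250 5.0500 2.8500 0.2250 0.0000 0.0000] k=[52 19 1 2 0 0 0]
t=6: x=[49.5250 20.1250 2.4250 1.7750 0.1500 0.0000 0.0000] k=[46 20 5 2 1 0 0]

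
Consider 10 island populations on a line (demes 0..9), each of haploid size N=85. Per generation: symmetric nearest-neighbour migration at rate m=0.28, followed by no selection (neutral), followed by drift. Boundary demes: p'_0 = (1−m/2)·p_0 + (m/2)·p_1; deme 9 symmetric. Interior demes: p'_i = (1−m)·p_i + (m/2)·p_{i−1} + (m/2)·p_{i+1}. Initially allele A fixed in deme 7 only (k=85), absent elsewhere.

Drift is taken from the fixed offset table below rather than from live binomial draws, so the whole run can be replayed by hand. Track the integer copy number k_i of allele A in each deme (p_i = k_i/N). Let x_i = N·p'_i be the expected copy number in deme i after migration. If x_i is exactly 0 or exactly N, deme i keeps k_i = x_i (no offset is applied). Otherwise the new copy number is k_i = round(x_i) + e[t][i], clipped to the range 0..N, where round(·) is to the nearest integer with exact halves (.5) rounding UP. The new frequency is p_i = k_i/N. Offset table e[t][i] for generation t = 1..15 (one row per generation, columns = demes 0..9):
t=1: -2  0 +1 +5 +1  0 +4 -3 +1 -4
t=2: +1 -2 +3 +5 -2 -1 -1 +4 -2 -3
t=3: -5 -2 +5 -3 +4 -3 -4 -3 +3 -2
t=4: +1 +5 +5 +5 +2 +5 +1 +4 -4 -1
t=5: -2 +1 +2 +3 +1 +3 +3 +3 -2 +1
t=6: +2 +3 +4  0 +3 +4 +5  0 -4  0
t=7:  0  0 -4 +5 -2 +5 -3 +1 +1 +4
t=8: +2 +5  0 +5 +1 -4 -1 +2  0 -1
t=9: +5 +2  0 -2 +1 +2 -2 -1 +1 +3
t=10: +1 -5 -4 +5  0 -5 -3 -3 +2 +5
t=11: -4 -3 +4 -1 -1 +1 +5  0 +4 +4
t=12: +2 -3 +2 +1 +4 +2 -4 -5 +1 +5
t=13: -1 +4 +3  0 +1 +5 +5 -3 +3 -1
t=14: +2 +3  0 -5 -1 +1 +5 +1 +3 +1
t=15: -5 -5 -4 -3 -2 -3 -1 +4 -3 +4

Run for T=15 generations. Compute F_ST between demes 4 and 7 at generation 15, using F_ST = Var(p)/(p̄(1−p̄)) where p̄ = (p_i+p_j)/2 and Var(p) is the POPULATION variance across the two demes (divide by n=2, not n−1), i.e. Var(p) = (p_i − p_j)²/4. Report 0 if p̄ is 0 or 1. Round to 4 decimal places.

0.0153

t=0: k=[0 0 0 0 0 0 0 85 0 0]
t=1: x=[0.0000 0.0000 0.0000 0.0000 0.0000 0.0000 11.9000 61.2000 11.9000 0.0000] k=[0 0 0 0 0 0 16 58 13 0]
t=2: x=[0.0000 0.0000 0.0000 0.0000 0.0000 2.2400 19.6400 45.8200 17.4800 1.8200] k=[0 0 0 0 0 1 19 50 15 0]
t=3: x=[0.0000 0.0000 0.0000 0.0000 0.1400 3.3800 20.8200 40.7600 17.8000 2.1000] k=[0 0 0 0 4 0 17 38 21 0]
t=4: x=[0.0000 0.0000 0.0000 0.5600 2.8800 2.9400 17.5600 32.6800 20.4400 2.9400] k=[0 0 0 6 5 8 19 37 16 2]
t=5: x=[0.0000 0.0000 0.8400 5.0200 5.5600 9.1200 19.9800 31.5400 16.9800 3.9600] k=[0 0 3 8 7 12 23 35 15 5]
t=6: x=[0.0000 0.4200 3.2800 7.1600 7.8400 12.8400 23.1400 30.5200 16.4000 6.4000] k=[0 3 7 7 11 17 28 31 12 6]
t=7: x=[0.4200 3.1400 6.4400 7.5600 11.2800 17.7000 26.8800 27.9200 13.8200 6.8400] k=[0 3 2 13 9 23 24 29 15 11]
t=8: x=[0.4200 2.4400 3.6800 10.9000 11.5200 21.1800 24.5600 26.3400 16.4000 11.5600] k=[2 7 4 16 13 17 24 28 16 11]
t=9: x=[2.7000 5.8800 6.1000 13.9000 13.9800 17.4200 23.5800 25.7600 16.9800 11.7000] k=[8 8 6 12 15 19 22 25 18 15]
t=10: x=[8.0000 7.7200 7.1200 11.5800 15.1400 18.8600 22.0000 23.6000 18.5600 15.4200] k=[9 3 3 17 15 14 19 21 21 20]
t=11: x=[8.1600 3.8400 4.9600 14.7600 15.1400 14.8400 18.5800 20.7200 20.8600 20.1400] k=[4 1 9 14 14 16 24 21 25 24]
t=12: x=[3.5800 2.5400 8.5800 13.3000 14.2800 16.8400 22.4600 21.9800 24.3000 24.1400] k=[6 0 11 14 18 19 18 17 25 29]
t=13: x=[5.1600 2.3800 9.8800 14.1400 17.5800 18.7200 18.0000 18.2600 24.4400 28.4400] k=[4 6 13 14 19 24 23 15 27 27]
t=14: x=[4.2800 6.7000 12.1600 14.5600 19.0000 23.1600 22.0200 17.8000 25.3200 27.0000] k=[6 10 12 10 18 24 27 19 28 28]
t=15: x=[6.5600 9.7200 11.4400 11.4000 17.7200 23.5800 25.4600 21.3800 26.7400 28.0000] k=[2 5 7 8 16 21 24 25 24 32]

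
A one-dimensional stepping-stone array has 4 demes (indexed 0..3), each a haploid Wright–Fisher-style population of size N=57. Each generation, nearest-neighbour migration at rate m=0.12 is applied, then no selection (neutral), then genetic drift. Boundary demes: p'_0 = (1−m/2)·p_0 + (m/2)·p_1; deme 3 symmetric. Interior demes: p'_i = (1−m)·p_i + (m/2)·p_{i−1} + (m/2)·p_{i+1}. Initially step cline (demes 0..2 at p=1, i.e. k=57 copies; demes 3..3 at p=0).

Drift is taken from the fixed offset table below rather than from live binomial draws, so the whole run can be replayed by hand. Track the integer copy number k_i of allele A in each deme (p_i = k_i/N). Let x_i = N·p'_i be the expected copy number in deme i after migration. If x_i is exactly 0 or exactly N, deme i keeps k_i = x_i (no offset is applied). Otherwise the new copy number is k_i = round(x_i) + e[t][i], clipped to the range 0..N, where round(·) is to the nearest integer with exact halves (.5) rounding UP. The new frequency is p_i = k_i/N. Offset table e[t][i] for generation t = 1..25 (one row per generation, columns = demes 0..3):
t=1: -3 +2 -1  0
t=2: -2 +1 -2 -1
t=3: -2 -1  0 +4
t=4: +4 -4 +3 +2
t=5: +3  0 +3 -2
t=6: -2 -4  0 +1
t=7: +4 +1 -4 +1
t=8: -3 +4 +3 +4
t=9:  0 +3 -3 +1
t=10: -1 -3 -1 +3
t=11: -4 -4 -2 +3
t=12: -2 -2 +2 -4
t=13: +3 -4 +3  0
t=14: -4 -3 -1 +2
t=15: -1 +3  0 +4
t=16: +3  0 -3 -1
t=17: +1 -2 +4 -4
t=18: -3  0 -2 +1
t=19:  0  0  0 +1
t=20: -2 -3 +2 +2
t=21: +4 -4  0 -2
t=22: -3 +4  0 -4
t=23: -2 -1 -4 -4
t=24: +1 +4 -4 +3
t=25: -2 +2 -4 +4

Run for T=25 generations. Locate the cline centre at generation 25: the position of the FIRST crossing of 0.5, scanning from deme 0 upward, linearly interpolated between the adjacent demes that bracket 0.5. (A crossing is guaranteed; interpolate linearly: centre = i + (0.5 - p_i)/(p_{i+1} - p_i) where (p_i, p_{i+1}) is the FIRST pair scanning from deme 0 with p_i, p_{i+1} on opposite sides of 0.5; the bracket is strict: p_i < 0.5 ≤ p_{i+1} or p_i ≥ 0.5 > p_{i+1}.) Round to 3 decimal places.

t=0: k=[57 57 57 0]
t=1: x=[57.0000 57.0000 53.5800 3.4200] k=[57 57 53 3]
t=2: x=[57.0000 56.7600 50.2400 6.0000] k=[57 57 48 5]
t=3: x=[57.0000 56.4600 45.9600 7.5800] k=[57 55 46 12]
t=4: x=[56.8800 54.5800 44.5000 14.0400] k=[57 51 48 16]
t=5: x=[56.6400 51.1800 46.2600 17.9200] k=[57 51 49 16]
t=6: x=[56.6400 51.2400 47.1400 17.9800] k=[55 47 47 19]
t=7: x=[54.5200 47.4800 45.3200 20.6800] k=[57 48 41 22]
t=8: x=[56.4600 48.1200 40.2800 23.1400] k=[53 52 43 27]
t=9: x=[52.9400 51.5200 42.5800 27.9600] k=[53 55 40 29]
t=10: x=[53.1200 53.9800 40.2400 29.6600] k=[52 51 39 33]
t=11: x=[51.9400 50.3400 39.3600 33.3600] k=[48 46 37 36]
t=12: x=[47.8800 45.5800 37.4800 36.0600] k=[46 44 39 32]
t=13: x=[45.8800 43.8200 38.8800 32.4200] k=[49 40 42 32]
t=14: x=[48.4600 40.6600 41.2800 32.6000] k=[44 38 40 35]
t=15: x=[43.6400 38.4800 39.5800 35.3000] k=[43 41 40 39]
t=16: x=[42.8800 41.0600 40.0000 39.0600] k=[46 41 37 38]
t=17: x=[45.7000 41.0600 37.3000 37.9400] k=[47 39 41 34]
t=18: x=[46.5200 39.6000 40.4600 34.4200] k=[44 40 38 35]
t=19: x=[43.7600 40.1200 37.9400 35.1800] k=[44 40 38 36]
t=20: x=[43.7600 40.1200 38.0000 36.1200] k=[42 37 40 38]
t=21: x=[41.7000 37.4800 39.7000 38.1200] k=[46 33 40 36]
t=22: x=[45.2200 34.2000 39.3400 36.2400] k=[42 38 39 32]
t=23: x=[41.7600 38.3000 38.5200 32.4200] k=[40 37 35 28]
t=24: x=[39.8200 37.0600 34.7000 28.4200] k=[41 41 31 31]
t=25: x=[41.0000 40.4000 31.6000 31.0000] k=[39 42 28 35]

1.964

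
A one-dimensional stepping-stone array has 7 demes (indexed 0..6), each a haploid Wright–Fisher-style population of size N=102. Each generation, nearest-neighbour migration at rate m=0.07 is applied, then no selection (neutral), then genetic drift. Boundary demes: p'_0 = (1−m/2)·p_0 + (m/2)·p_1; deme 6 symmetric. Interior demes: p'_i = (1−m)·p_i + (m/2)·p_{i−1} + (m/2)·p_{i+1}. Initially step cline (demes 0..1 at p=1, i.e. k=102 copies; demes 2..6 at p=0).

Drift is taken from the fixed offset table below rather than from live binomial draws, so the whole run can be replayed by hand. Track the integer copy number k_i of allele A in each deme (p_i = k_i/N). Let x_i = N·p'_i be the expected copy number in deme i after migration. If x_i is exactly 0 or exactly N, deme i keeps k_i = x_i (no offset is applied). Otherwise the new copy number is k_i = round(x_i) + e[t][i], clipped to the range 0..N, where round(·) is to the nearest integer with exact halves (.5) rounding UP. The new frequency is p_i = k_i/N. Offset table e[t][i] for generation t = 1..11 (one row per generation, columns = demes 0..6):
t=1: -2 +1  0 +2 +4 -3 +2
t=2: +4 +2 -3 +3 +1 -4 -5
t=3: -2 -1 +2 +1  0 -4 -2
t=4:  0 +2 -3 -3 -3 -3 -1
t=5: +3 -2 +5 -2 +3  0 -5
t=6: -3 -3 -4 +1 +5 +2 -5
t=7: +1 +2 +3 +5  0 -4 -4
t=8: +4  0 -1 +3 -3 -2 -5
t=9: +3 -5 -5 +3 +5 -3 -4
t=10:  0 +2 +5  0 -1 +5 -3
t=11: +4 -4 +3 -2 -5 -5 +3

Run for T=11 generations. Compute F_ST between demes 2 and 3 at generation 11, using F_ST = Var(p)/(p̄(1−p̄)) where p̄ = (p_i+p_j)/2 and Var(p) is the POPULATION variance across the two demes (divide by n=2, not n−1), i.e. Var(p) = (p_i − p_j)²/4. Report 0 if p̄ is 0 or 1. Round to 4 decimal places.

t=0: k=[102 102 0 0 0 0 0]
t=1: x=[102.0000 98.4300 3.5700 0.0000 0.0000 0.0000 0.0000] k=[102 99 4 0 0 0 0]
t=2: x=[101.8950 95.7800 7.1850 0.1400 0.0000 0.0000 0.0000] k=[102 98 4 3 0 0 0]
t=3: x=[101.8600 94.8500 7.2550 2.9300 0.1050 0.0000 0.0000] k=[100 94 9 4 0 0 0]
t=4: x=[99.7900 91.2350 11.8000 4.0350 0.1400 0.0000 0.0000] k=[100 93 9 1 0 0 0]
t=5: x=[99.7550 90.3050 11.6600 1.2450 0.0350 0.0000 0.0000] k=[102 88 17 0 3 0 0]
t=6: x=[101.5100 86.0050 18.8900 0.7000 2.7900 0.1050 0.0000] k=[99 83 15 2 8 2 0]
t=7: x=[98.4400 81.1800 16.9250 2.6650 7.5800 2.1400 0.0700] k=[99 83 20 8 8 0 0]
t=8: x=[98.4400 81.3550 21.7850 8.4200 7.7200 0.2800 0.0000] k=[102 81 21 11 5 0 0]
t=9: x=[101.2650 79.6350 22.7500 11.1400 5.0350 0.1750 0.0000] k=[102 75 18 14 10 0 0]
t=10: x=[101.0550 73.9500 19.8550 14.0000 9.7900 0.3500 0.0000] k=[101 76 25 14 9 5 0]
t=11: x=[100.1250 75.0900 26.4000 14.2100 9.0350 4.9650 0.1750] k=[102 71 29 12 4 0 3]

0.0432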